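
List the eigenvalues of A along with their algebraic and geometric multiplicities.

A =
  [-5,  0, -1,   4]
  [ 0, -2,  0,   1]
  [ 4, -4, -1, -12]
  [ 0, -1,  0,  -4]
λ = -3: alg = 4, geom = 2

Step 1 — factor the characteristic polynomial to read off the algebraic multiplicities:
  χ_A(x) = (x + 3)^4

Step 2 — compute geometric multiplicities via the rank-nullity identity g(λ) = n − rank(A − λI):
  rank(A − (-3)·I) = 2, so dim ker(A − (-3)·I) = n − 2 = 2

Summary:
  λ = -3: algebraic multiplicity = 4, geometric multiplicity = 2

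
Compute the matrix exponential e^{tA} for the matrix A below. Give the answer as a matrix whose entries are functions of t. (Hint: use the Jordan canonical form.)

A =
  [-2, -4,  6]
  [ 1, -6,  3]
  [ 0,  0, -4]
e^{tA} =
  [2*t*exp(-4*t) + exp(-4*t), -4*t*exp(-4*t), 6*t*exp(-4*t)]
  [t*exp(-4*t), -2*t*exp(-4*t) + exp(-4*t), 3*t*exp(-4*t)]
  [0, 0, exp(-4*t)]

Strategy: write A = P · J · P⁻¹ where J is a Jordan canonical form, so e^{tA} = P · e^{tJ} · P⁻¹, and e^{tJ} can be computed block-by-block.

A has Jordan form
J =
  [-4,  1,  0]
  [ 0, -4,  0]
  [ 0,  0, -4]
(up to reordering of blocks).

Per-block formulas:
  For a 2×2 Jordan block J_2(-4): exp(t · J_2(-4)) = e^(-4t)·(I + t·N), where N is the 2×2 nilpotent shift.
  For a 1×1 block at λ = -4: exp(t · [-4]) = [e^(-4t)].

After assembling e^{tJ} and conjugating by P, we get:

e^{tA} =
  [2*t*exp(-4*t) + exp(-4*t), -4*t*exp(-4*t), 6*t*exp(-4*t)]
  [t*exp(-4*t), -2*t*exp(-4*t) + exp(-4*t), 3*t*exp(-4*t)]
  [0, 0, exp(-4*t)]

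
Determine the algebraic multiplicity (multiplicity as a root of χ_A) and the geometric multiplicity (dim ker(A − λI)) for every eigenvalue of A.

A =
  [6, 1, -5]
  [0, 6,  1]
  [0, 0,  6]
λ = 6: alg = 3, geom = 1

Step 1 — factor the characteristic polynomial to read off the algebraic multiplicities:
  χ_A(x) = (x - 6)^3

Step 2 — compute geometric multiplicities via the rank-nullity identity g(λ) = n − rank(A − λI):
  rank(A − (6)·I) = 2, so dim ker(A − (6)·I) = n − 2 = 1

Summary:
  λ = 6: algebraic multiplicity = 3, geometric multiplicity = 1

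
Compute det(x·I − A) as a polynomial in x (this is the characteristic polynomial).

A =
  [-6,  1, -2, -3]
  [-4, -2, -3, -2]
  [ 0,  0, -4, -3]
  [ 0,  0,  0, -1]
x^4 + 13*x^3 + 60*x^2 + 112*x + 64

Expanding det(x·I − A) (e.g. by cofactor expansion or by noting that A is similar to its Jordan form J, which has the same characteristic polynomial as A) gives
  χ_A(x) = x^4 + 13*x^3 + 60*x^2 + 112*x + 64
which factors as (x + 1)*(x + 4)^3. The eigenvalues (with algebraic multiplicities) are λ = -4 with multiplicity 3, λ = -1 with multiplicity 1.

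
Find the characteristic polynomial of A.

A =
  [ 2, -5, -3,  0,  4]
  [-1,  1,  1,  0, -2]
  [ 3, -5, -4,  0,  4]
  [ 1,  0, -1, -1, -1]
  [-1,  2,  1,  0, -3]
x^5 + 5*x^4 + 10*x^3 + 10*x^2 + 5*x + 1

Expanding det(x·I − A) (e.g. by cofactor expansion or by noting that A is similar to its Jordan form J, which has the same characteristic polynomial as A) gives
  χ_A(x) = x^5 + 5*x^4 + 10*x^3 + 10*x^2 + 5*x + 1
which factors as (x + 1)^5. The eigenvalues (with algebraic multiplicities) are λ = -1 with multiplicity 5.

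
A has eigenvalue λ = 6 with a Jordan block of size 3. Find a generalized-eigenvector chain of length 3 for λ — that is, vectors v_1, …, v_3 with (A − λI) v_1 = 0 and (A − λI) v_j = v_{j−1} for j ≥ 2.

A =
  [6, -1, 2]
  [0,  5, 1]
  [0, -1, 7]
A Jordan chain for λ = 6 of length 3:
v_1 = (-1, 0, 0)ᵀ
v_2 = (-1, -1, -1)ᵀ
v_3 = (0, 1, 0)ᵀ

Let N = A − (6)·I. We want v_3 with N^3 v_3 = 0 but N^2 v_3 ≠ 0; then v_{j-1} := N · v_j for j = 3, …, 2.

Pick v_3 = (0, 1, 0)ᵀ.
Then v_2 = N · v_3 = (-1, -1, -1)ᵀ.
Then v_1 = N · v_2 = (-1, 0, 0)ᵀ.

Sanity check: (A − (6)·I) v_1 = (0, 0, 0)ᵀ = 0. ✓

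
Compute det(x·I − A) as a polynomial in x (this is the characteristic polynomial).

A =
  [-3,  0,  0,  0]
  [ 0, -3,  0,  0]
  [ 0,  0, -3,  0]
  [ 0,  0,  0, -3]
x^4 + 12*x^3 + 54*x^2 + 108*x + 81

Expanding det(x·I − A) (e.g. by cofactor expansion or by noting that A is similar to its Jordan form J, which has the same characteristic polynomial as A) gives
  χ_A(x) = x^4 + 12*x^3 + 54*x^2 + 108*x + 81
which factors as (x + 3)^4. The eigenvalues (with algebraic multiplicities) are λ = -3 with multiplicity 4.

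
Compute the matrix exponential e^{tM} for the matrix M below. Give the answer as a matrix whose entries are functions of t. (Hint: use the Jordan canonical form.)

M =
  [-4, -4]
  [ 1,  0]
e^{tM} =
  [-2*t*exp(-2*t) + exp(-2*t), -4*t*exp(-2*t)]
  [t*exp(-2*t), 2*t*exp(-2*t) + exp(-2*t)]

Strategy: write M = P · J · P⁻¹ where J is a Jordan canonical form, so e^{tM} = P · e^{tJ} · P⁻¹, and e^{tJ} can be computed block-by-block.

M has Jordan form
J =
  [-2,  1]
  [ 0, -2]
(up to reordering of blocks).

Per-block formulas:
  For a 2×2 Jordan block J_2(-2): exp(t · J_2(-2)) = e^(-2t)·(I + t·N), where N is the 2×2 nilpotent shift.

After assembling e^{tJ} and conjugating by P, we get:

e^{tM} =
  [-2*t*exp(-2*t) + exp(-2*t), -4*t*exp(-2*t)]
  [t*exp(-2*t), 2*t*exp(-2*t) + exp(-2*t)]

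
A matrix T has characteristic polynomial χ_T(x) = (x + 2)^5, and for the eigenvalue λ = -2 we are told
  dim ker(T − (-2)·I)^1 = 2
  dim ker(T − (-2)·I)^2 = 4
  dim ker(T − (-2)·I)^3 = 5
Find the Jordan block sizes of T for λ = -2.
Block sizes for λ = -2: [3, 2]

From the dimensions of kernels of powers, the number of Jordan blocks of size at least j is d_j − d_{j−1} where d_j = dim ker(N^j) (with d_0 = 0). Computing the differences gives [2, 2, 1].
The number of blocks of size exactly k is (#blocks of size ≥ k) − (#blocks of size ≥ k + 1), so the partition is: 1 block(s) of size 2, 1 block(s) of size 3.
In nonincreasing order the block sizes are [3, 2].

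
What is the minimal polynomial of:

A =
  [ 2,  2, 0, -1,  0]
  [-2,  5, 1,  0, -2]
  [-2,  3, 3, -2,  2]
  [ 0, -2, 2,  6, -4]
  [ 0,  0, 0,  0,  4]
x^2 - 8*x + 16

The characteristic polynomial is χ_A(x) = (x - 4)^5, so the eigenvalues are known. The minimal polynomial is
  m_A(x) = Π_λ (x − λ)^{k_λ}
where k_λ is the size of the *largest* Jordan block for λ (equivalently, the smallest k with (A − λI)^k v = 0 for every generalised eigenvector v of λ).

  λ = 4: largest Jordan block has size 2, contributing (x − 4)^2

So m_A(x) = (x - 4)^2 = x^2 - 8*x + 16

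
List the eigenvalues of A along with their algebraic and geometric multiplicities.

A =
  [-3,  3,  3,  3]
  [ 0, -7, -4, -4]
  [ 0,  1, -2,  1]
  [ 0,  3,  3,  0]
λ = -3: alg = 4, geom = 3

Step 1 — factor the characteristic polynomial to read off the algebraic multiplicities:
  χ_A(x) = (x + 3)^4

Step 2 — compute geometric multiplicities via the rank-nullity identity g(λ) = n − rank(A − λI):
  rank(A − (-3)·I) = 1, so dim ker(A − (-3)·I) = n − 1 = 3

Summary:
  λ = -3: algebraic multiplicity = 4, geometric multiplicity = 3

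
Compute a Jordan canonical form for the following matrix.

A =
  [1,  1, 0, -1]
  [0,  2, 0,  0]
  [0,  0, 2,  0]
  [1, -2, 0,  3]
J_3(2) ⊕ J_1(2)

The characteristic polynomial is
  det(x·I − A) = x^4 - 8*x^3 + 24*x^2 - 32*x + 16 = (x - 2)^4

Eigenvalues and multiplicities (the geometric multiplicity of λ is n − rank(A − λI), which equals the number of Jordan blocks for λ):
  λ = 2: algebraic multiplicity = 4, geometric multiplicity = 2

Determining the block sizes for each eigenvalue:
  λ = 2: with am = 4 and gm = 2, the partition is not yet determined (e.g. several partitions of 4 into 2 parts exist). Let N = A − (2)·I. Computing rank(N^1) = 2, rank(N^2) = 1, rank(N^3) = 0; the number of blocks of size ≥ j is rank(N^{j−1}) − rank(N^j), giving [2, 1, 1]. So we have 1 block(s) of size 3, 1 block(s) of size 1 → block sizes [3, 1]

Assembling the blocks gives a Jordan form
J =
  [2, 1, 0, 0]
  [0, 2, 1, 0]
  [0, 0, 2, 0]
  [0, 0, 0, 2]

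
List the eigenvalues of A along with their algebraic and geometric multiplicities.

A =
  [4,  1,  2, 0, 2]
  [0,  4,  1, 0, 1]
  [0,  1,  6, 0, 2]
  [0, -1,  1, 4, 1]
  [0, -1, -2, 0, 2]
λ = 4: alg = 5, geom = 3

Step 1 — factor the characteristic polynomial to read off the algebraic multiplicities:
  χ_A(x) = (x - 4)^5

Step 2 — compute geometric multiplicities via the rank-nullity identity g(λ) = n − rank(A − λI):
  rank(A − (4)·I) = 2, so dim ker(A − (4)·I) = n − 2 = 3

Summary:
  λ = 4: algebraic multiplicity = 5, geometric multiplicity = 3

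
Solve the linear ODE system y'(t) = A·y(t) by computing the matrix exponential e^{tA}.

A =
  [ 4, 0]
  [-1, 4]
e^{tA} =
  [exp(4*t), 0]
  [-t*exp(4*t), exp(4*t)]

Strategy: write A = P · J · P⁻¹ where J is a Jordan canonical form, so e^{tA} = P · e^{tJ} · P⁻¹, and e^{tJ} can be computed block-by-block.

A has Jordan form
J =
  [4, 1]
  [0, 4]
(up to reordering of blocks).

Per-block formulas:
  For a 2×2 Jordan block J_2(4): exp(t · J_2(4)) = e^(4t)·(I + t·N), where N is the 2×2 nilpotent shift.

After assembling e^{tJ} and conjugating by P, we get:

e^{tA} =
  [exp(4*t), 0]
  [-t*exp(4*t), exp(4*t)]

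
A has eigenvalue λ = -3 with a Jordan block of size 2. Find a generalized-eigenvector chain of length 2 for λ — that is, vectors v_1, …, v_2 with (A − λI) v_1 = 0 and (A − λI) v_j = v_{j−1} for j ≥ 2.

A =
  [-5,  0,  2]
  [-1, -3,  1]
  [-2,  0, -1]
A Jordan chain for λ = -3 of length 2:
v_1 = (-2, -1, -2)ᵀ
v_2 = (1, 0, 0)ᵀ

Let N = A − (-3)·I. We want v_2 with N^2 v_2 = 0 but N^1 v_2 ≠ 0; then v_{j-1} := N · v_j for j = 2, …, 2.

Pick v_2 = (1, 0, 0)ᵀ.
Then v_1 = N · v_2 = (-2, -1, -2)ᵀ.

Sanity check: (A − (-3)·I) v_1 = (0, 0, 0)ᵀ = 0. ✓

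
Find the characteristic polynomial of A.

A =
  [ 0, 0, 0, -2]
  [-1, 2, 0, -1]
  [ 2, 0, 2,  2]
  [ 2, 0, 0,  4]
x^4 - 8*x^3 + 24*x^2 - 32*x + 16

Expanding det(x·I − A) (e.g. by cofactor expansion or by noting that A is similar to its Jordan form J, which has the same characteristic polynomial as A) gives
  χ_A(x) = x^4 - 8*x^3 + 24*x^2 - 32*x + 16
which factors as (x - 2)^4. The eigenvalues (with algebraic multiplicities) are λ = 2 with multiplicity 4.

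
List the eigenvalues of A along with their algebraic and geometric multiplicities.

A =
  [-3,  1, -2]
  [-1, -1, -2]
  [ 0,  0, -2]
λ = -2: alg = 3, geom = 2

Step 1 — factor the characteristic polynomial to read off the algebraic multiplicities:
  χ_A(x) = (x + 2)^3

Step 2 — compute geometric multiplicities via the rank-nullity identity g(λ) = n − rank(A − λI):
  rank(A − (-2)·I) = 1, so dim ker(A − (-2)·I) = n − 1 = 2

Summary:
  λ = -2: algebraic multiplicity = 3, geometric multiplicity = 2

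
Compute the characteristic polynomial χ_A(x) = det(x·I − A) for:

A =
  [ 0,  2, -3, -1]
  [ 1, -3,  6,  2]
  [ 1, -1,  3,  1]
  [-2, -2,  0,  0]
x^4

Expanding det(x·I − A) (e.g. by cofactor expansion or by noting that A is similar to its Jordan form J, which has the same characteristic polynomial as A) gives
  χ_A(x) = x^4
which factors as x^4. The eigenvalues (with algebraic multiplicities) are λ = 0 with multiplicity 4.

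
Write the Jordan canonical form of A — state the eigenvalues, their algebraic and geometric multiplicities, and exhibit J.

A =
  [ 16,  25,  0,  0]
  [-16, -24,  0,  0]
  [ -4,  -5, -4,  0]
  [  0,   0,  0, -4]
J_2(-4) ⊕ J_1(-4) ⊕ J_1(-4)

The characteristic polynomial is
  det(x·I − A) = x^4 + 16*x^3 + 96*x^2 + 256*x + 256 = (x + 4)^4

Eigenvalues and multiplicities (the geometric multiplicity of λ is n − rank(A − λI), which equals the number of Jordan blocks for λ):
  λ = -4: algebraic multiplicity = 4, geometric multiplicity = 3

Determining the block sizes for each eigenvalue:
  λ = -4: 3 blocks summing to 4 forces exactly one block of size 2 and the rest size 1 → block sizes [2, 1, 1]

Assembling the blocks gives a Jordan form
J =
  [-4,  1,  0,  0]
  [ 0, -4,  0,  0]
  [ 0,  0, -4,  0]
  [ 0,  0,  0, -4]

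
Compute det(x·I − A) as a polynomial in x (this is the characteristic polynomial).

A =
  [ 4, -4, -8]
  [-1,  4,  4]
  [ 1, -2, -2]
x^3 - 6*x^2 + 12*x - 8

Expanding det(x·I − A) (e.g. by cofactor expansion or by noting that A is similar to its Jordan form J, which has the same characteristic polynomial as A) gives
  χ_A(x) = x^3 - 6*x^2 + 12*x - 8
which factors as (x - 2)^3. The eigenvalues (with algebraic multiplicities) are λ = 2 with multiplicity 3.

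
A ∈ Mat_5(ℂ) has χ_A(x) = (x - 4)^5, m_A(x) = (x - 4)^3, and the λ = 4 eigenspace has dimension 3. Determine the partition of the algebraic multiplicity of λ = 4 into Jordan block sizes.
Block sizes for λ = 4: [3, 1, 1]

Step 1 — from the characteristic polynomial, algebraic multiplicity of λ = 4 is 5. From dim ker(A − (4)·I) = 3, there are exactly 3 Jordan blocks for λ = 4.
Step 2 — from the minimal polynomial, the factor (x − 4)^3 tells us the largest block for λ = 4 has size 3.
Step 3 — with total size 5, 3 blocks, and largest block 3, the block sizes (in nonincreasing order) are [3, 1, 1].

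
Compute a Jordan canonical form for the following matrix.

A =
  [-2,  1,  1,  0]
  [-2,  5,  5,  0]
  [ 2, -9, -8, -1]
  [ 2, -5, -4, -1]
J_3(-2) ⊕ J_1(0)

The characteristic polynomial is
  det(x·I − A) = x^4 + 6*x^3 + 12*x^2 + 8*x = x*(x + 2)^3

Eigenvalues and multiplicities (the geometric multiplicity of λ is n − rank(A − λI), which equals the number of Jordan blocks for λ):
  λ = -2: algebraic multiplicity = 3, geometric multiplicity = 1
  λ = 0: algebraic multiplicity = 1, geometric multiplicity = 1

Determining the block sizes for each eigenvalue:
  λ = -2: one block (gm = 1), so the single block has size am = 3 → block sizes [3]
  λ = 0: one block (gm = 1), so the single block has size am = 1 → block sizes [1]

Assembling the blocks gives a Jordan form
J =
  [-2,  1,  0, 0]
  [ 0, -2,  1, 0]
  [ 0,  0, -2, 0]
  [ 0,  0,  0, 0]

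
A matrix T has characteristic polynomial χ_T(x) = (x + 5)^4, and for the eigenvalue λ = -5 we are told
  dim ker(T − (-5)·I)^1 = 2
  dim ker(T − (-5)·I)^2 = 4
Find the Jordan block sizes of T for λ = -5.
Block sizes for λ = -5: [2, 2]

From the dimensions of kernels of powers, the number of Jordan blocks of size at least j is d_j − d_{j−1} where d_j = dim ker(N^j) (with d_0 = 0). Computing the differences gives [2, 2].
The number of blocks of size exactly k is (#blocks of size ≥ k) − (#blocks of size ≥ k + 1), so the partition is: 2 block(s) of size 2.
In nonincreasing order the block sizes are [2, 2].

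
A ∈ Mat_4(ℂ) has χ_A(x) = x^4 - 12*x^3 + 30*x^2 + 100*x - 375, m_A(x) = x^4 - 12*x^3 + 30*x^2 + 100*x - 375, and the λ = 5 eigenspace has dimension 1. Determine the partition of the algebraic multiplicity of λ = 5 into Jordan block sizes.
Block sizes for λ = 5: [3]

Step 1 — from the characteristic polynomial, algebraic multiplicity of λ = 5 is 3. From dim ker(A − (5)·I) = 1, there are exactly 1 Jordan blocks for λ = 5.
Step 2 — from the minimal polynomial, the factor (x − 5)^3 tells us the largest block for λ = 5 has size 3.
Step 3 — with total size 3, 1 blocks, and largest block 3, the block sizes (in nonincreasing order) are [3].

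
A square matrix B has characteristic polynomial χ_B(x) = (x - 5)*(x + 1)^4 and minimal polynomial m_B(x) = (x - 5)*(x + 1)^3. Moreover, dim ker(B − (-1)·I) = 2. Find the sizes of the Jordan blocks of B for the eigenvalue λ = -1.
Block sizes for λ = -1: [3, 1]

Step 1 — from the characteristic polynomial, algebraic multiplicity of λ = -1 is 4. From dim ker(B − (-1)·I) = 2, there are exactly 2 Jordan blocks for λ = -1.
Step 2 — from the minimal polynomial, the factor (x + 1)^3 tells us the largest block for λ = -1 has size 3.
Step 3 — with total size 4, 2 blocks, and largest block 3, the block sizes (in nonincreasing order) are [3, 1].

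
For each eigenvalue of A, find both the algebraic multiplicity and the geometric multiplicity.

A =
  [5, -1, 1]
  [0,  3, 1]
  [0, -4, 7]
λ = 5: alg = 3, geom = 1

Step 1 — factor the characteristic polynomial to read off the algebraic multiplicities:
  χ_A(x) = (x - 5)^3

Step 2 — compute geometric multiplicities via the rank-nullity identity g(λ) = n − rank(A − λI):
  rank(A − (5)·I) = 2, so dim ker(A − (5)·I) = n − 2 = 1

Summary:
  λ = 5: algebraic multiplicity = 3, geometric multiplicity = 1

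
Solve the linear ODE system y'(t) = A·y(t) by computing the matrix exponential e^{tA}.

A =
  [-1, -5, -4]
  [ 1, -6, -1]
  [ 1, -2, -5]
e^{tA} =
  [3*t*exp(-4*t) + exp(-4*t), 3*t^2*exp(-4*t)/2 - 5*t*exp(-4*t), -3*t^2*exp(-4*t)/2 - 4*t*exp(-4*t)]
  [t*exp(-4*t), t^2*exp(-4*t)/2 - 2*t*exp(-4*t) + exp(-4*t), -t^2*exp(-4*t)/2 - t*exp(-4*t)]
  [t*exp(-4*t), t^2*exp(-4*t)/2 - 2*t*exp(-4*t), -t^2*exp(-4*t)/2 - t*exp(-4*t) + exp(-4*t)]

Strategy: write A = P · J · P⁻¹ where J is a Jordan canonical form, so e^{tA} = P · e^{tJ} · P⁻¹, and e^{tJ} can be computed block-by-block.

A has Jordan form
J =
  [-4,  1,  0]
  [ 0, -4,  1]
  [ 0,  0, -4]
(up to reordering of blocks).

Per-block formulas:
  For a 3×3 Jordan block J_3(-4): exp(t · J_3(-4)) = e^(-4t)·(I + t·N + (t^2/2)·N^2), where N is the 3×3 nilpotent shift.

After assembling e^{tJ} and conjugating by P, we get:

e^{tA} =
  [3*t*exp(-4*t) + exp(-4*t), 3*t^2*exp(-4*t)/2 - 5*t*exp(-4*t), -3*t^2*exp(-4*t)/2 - 4*t*exp(-4*t)]
  [t*exp(-4*t), t^2*exp(-4*t)/2 - 2*t*exp(-4*t) + exp(-4*t), -t^2*exp(-4*t)/2 - t*exp(-4*t)]
  [t*exp(-4*t), t^2*exp(-4*t)/2 - 2*t*exp(-4*t), -t^2*exp(-4*t)/2 - t*exp(-4*t) + exp(-4*t)]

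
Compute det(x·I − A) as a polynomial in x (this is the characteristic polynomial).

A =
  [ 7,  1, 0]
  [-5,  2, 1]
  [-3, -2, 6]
x^3 - 15*x^2 + 75*x - 125

Expanding det(x·I − A) (e.g. by cofactor expansion or by noting that A is similar to its Jordan form J, which has the same characteristic polynomial as A) gives
  χ_A(x) = x^3 - 15*x^2 + 75*x - 125
which factors as (x - 5)^3. The eigenvalues (with algebraic multiplicities) are λ = 5 with multiplicity 3.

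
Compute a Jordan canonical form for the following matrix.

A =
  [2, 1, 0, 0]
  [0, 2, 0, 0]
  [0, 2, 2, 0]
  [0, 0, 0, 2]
J_2(2) ⊕ J_1(2) ⊕ J_1(2)

The characteristic polynomial is
  det(x·I − A) = x^4 - 8*x^3 + 24*x^2 - 32*x + 16 = (x - 2)^4

Eigenvalues and multiplicities (the geometric multiplicity of λ is n − rank(A − λI), which equals the number of Jordan blocks for λ):
  λ = 2: algebraic multiplicity = 4, geometric multiplicity = 3

Determining the block sizes for each eigenvalue:
  λ = 2: 3 blocks summing to 4 forces exactly one block of size 2 and the rest size 1 → block sizes [2, 1, 1]

Assembling the blocks gives a Jordan form
J =
  [2, 1, 0, 0]
  [0, 2, 0, 0]
  [0, 0, 2, 0]
  [0, 0, 0, 2]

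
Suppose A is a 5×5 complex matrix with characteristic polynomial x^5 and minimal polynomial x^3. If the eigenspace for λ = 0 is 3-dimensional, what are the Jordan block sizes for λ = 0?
Block sizes for λ = 0: [3, 1, 1]

Step 1 — from the characteristic polynomial, algebraic multiplicity of λ = 0 is 5. From dim ker(A − (0)·I) = 3, there are exactly 3 Jordan blocks for λ = 0.
Step 2 — from the minimal polynomial, the factor (x − 0)^3 tells us the largest block for λ = 0 has size 3.
Step 3 — with total size 5, 3 blocks, and largest block 3, the block sizes (in nonincreasing order) are [3, 1, 1].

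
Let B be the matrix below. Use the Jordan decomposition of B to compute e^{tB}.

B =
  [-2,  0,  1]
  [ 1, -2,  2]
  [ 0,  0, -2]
e^{tB} =
  [exp(-2*t), 0, t*exp(-2*t)]
  [t*exp(-2*t), exp(-2*t), t^2*exp(-2*t)/2 + 2*t*exp(-2*t)]
  [0, 0, exp(-2*t)]

Strategy: write B = P · J · P⁻¹ where J is a Jordan canonical form, so e^{tB} = P · e^{tJ} · P⁻¹, and e^{tJ} can be computed block-by-block.

B has Jordan form
J =
  [-2,  1,  0]
  [ 0, -2,  1]
  [ 0,  0, -2]
(up to reordering of blocks).

Per-block formulas:
  For a 3×3 Jordan block J_3(-2): exp(t · J_3(-2)) = e^(-2t)·(I + t·N + (t^2/2)·N^2), where N is the 3×3 nilpotent shift.

After assembling e^{tJ} and conjugating by P, we get:

e^{tB} =
  [exp(-2*t), 0, t*exp(-2*t)]
  [t*exp(-2*t), exp(-2*t), t^2*exp(-2*t)/2 + 2*t*exp(-2*t)]
  [0, 0, exp(-2*t)]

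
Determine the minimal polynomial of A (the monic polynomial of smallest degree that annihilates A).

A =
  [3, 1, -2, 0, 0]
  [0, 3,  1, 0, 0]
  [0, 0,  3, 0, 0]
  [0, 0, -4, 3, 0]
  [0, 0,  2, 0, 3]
x^3 - 9*x^2 + 27*x - 27

The characteristic polynomial is χ_A(x) = (x - 3)^5, so the eigenvalues are known. The minimal polynomial is
  m_A(x) = Π_λ (x − λ)^{k_λ}
where k_λ is the size of the *largest* Jordan block for λ (equivalently, the smallest k with (A − λI)^k v = 0 for every generalised eigenvector v of λ).

  λ = 3: largest Jordan block has size 3, contributing (x − 3)^3

So m_A(x) = (x - 3)^3 = x^3 - 9*x^2 + 27*x - 27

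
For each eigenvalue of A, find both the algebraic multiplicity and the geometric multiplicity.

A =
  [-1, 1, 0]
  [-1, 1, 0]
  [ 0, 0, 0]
λ = 0: alg = 3, geom = 2

Step 1 — factor the characteristic polynomial to read off the algebraic multiplicities:
  χ_A(x) = x^3

Step 2 — compute geometric multiplicities via the rank-nullity identity g(λ) = n − rank(A − λI):
  rank(A − (0)·I) = 1, so dim ker(A − (0)·I) = n − 1 = 2

Summary:
  λ = 0: algebraic multiplicity = 3, geometric multiplicity = 2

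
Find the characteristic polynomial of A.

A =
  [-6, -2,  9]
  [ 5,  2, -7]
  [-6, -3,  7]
x^3 - 3*x^2 + 3*x - 1

Expanding det(x·I − A) (e.g. by cofactor expansion or by noting that A is similar to its Jordan form J, which has the same characteristic polynomial as A) gives
  χ_A(x) = x^3 - 3*x^2 + 3*x - 1
which factors as (x - 1)^3. The eigenvalues (with algebraic multiplicities) are λ = 1 with multiplicity 3.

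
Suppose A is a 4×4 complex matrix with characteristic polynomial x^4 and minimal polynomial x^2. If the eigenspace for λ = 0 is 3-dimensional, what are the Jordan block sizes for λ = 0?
Block sizes for λ = 0: [2, 1, 1]

Step 1 — from the characteristic polynomial, algebraic multiplicity of λ = 0 is 4. From dim ker(A − (0)·I) = 3, there are exactly 3 Jordan blocks for λ = 0.
Step 2 — from the minimal polynomial, the factor (x − 0)^2 tells us the largest block for λ = 0 has size 2.
Step 3 — with total size 4, 3 blocks, and largest block 2, the block sizes (in nonincreasing order) are [2, 1, 1].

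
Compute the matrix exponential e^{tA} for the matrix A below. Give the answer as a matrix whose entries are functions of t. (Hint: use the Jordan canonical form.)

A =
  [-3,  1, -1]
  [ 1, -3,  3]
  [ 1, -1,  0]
e^{tA} =
  [t^2*exp(-2*t)/2 - t*exp(-2*t) + exp(-2*t), -t^2*exp(-2*t)/2 + t*exp(-2*t), t^2*exp(-2*t) - t*exp(-2*t)]
  [t^2*exp(-2*t)/2 + t*exp(-2*t), -t^2*exp(-2*t)/2 - t*exp(-2*t) + exp(-2*t), t^2*exp(-2*t) + 3*t*exp(-2*t)]
  [t*exp(-2*t), -t*exp(-2*t), 2*t*exp(-2*t) + exp(-2*t)]

Strategy: write A = P · J · P⁻¹ where J is a Jordan canonical form, so e^{tA} = P · e^{tJ} · P⁻¹, and e^{tJ} can be computed block-by-block.

A has Jordan form
J =
  [-2,  1,  0]
  [ 0, -2,  1]
  [ 0,  0, -2]
(up to reordering of blocks).

Per-block formulas:
  For a 3×3 Jordan block J_3(-2): exp(t · J_3(-2)) = e^(-2t)·(I + t·N + (t^2/2)·N^2), where N is the 3×3 nilpotent shift.

After assembling e^{tJ} and conjugating by P, we get:

e^{tA} =
  [t^2*exp(-2*t)/2 - t*exp(-2*t) + exp(-2*t), -t^2*exp(-2*t)/2 + t*exp(-2*t), t^2*exp(-2*t) - t*exp(-2*t)]
  [t^2*exp(-2*t)/2 + t*exp(-2*t), -t^2*exp(-2*t)/2 - t*exp(-2*t) + exp(-2*t), t^2*exp(-2*t) + 3*t*exp(-2*t)]
  [t*exp(-2*t), -t*exp(-2*t), 2*t*exp(-2*t) + exp(-2*t)]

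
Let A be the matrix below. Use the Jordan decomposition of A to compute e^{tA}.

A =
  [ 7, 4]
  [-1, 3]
e^{tA} =
  [2*t*exp(5*t) + exp(5*t), 4*t*exp(5*t)]
  [-t*exp(5*t), -2*t*exp(5*t) + exp(5*t)]

Strategy: write A = P · J · P⁻¹ where J is a Jordan canonical form, so e^{tA} = P · e^{tJ} · P⁻¹, and e^{tJ} can be computed block-by-block.

A has Jordan form
J =
  [5, 1]
  [0, 5]
(up to reordering of blocks).

Per-block formulas:
  For a 2×2 Jordan block J_2(5): exp(t · J_2(5)) = e^(5t)·(I + t·N), where N is the 2×2 nilpotent shift.

After assembling e^{tJ} and conjugating by P, we get:

e^{tA} =
  [2*t*exp(5*t) + exp(5*t), 4*t*exp(5*t)]
  [-t*exp(5*t), -2*t*exp(5*t) + exp(5*t)]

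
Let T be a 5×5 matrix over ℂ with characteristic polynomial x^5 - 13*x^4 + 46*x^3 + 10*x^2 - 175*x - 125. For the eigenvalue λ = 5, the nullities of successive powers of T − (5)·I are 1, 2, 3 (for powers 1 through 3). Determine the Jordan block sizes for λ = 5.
Block sizes for λ = 5: [3]

From the dimensions of kernels of powers, the number of Jordan blocks of size at least j is d_j − d_{j−1} where d_j = dim ker(N^j) (with d_0 = 0). Computing the differences gives [1, 1, 1].
The number of blocks of size exactly k is (#blocks of size ≥ k) − (#blocks of size ≥ k + 1), so the partition is: 1 block(s) of size 3.
In nonincreasing order the block sizes are [3].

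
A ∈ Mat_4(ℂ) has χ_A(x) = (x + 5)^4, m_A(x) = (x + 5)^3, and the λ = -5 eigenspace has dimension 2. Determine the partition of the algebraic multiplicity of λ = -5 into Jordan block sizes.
Block sizes for λ = -5: [3, 1]

Step 1 — from the characteristic polynomial, algebraic multiplicity of λ = -5 is 4. From dim ker(A − (-5)·I) = 2, there are exactly 2 Jordan blocks for λ = -5.
Step 2 — from the minimal polynomial, the factor (x + 5)^3 tells us the largest block for λ = -5 has size 3.
Step 3 — with total size 4, 2 blocks, and largest block 3, the block sizes (in nonincreasing order) are [3, 1].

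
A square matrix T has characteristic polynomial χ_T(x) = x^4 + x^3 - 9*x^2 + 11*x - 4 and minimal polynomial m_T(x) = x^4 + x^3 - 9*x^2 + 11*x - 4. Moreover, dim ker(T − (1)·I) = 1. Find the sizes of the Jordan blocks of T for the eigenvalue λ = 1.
Block sizes for λ = 1: [3]

Step 1 — from the characteristic polynomial, algebraic multiplicity of λ = 1 is 3. From dim ker(T − (1)·I) = 1, there are exactly 1 Jordan blocks for λ = 1.
Step 2 — from the minimal polynomial, the factor (x − 1)^3 tells us the largest block for λ = 1 has size 3.
Step 3 — with total size 3, 1 blocks, and largest block 3, the block sizes (in nonincreasing order) are [3].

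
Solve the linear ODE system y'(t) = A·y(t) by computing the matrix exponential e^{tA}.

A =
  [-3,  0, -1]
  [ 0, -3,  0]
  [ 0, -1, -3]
e^{tA} =
  [exp(-3*t), t^2*exp(-3*t)/2, -t*exp(-3*t)]
  [0, exp(-3*t), 0]
  [0, -t*exp(-3*t), exp(-3*t)]

Strategy: write A = P · J · P⁻¹ where J is a Jordan canonical form, so e^{tA} = P · e^{tJ} · P⁻¹, and e^{tJ} can be computed block-by-block.

A has Jordan form
J =
  [-3,  1,  0]
  [ 0, -3,  1]
  [ 0,  0, -3]
(up to reordering of blocks).

Per-block formulas:
  For a 3×3 Jordan block J_3(-3): exp(t · J_3(-3)) = e^(-3t)·(I + t·N + (t^2/2)·N^2), where N is the 3×3 nilpotent shift.

After assembling e^{tJ} and conjugating by P, we get:

e^{tA} =
  [exp(-3*t), t^2*exp(-3*t)/2, -t*exp(-3*t)]
  [0, exp(-3*t), 0]
  [0, -t*exp(-3*t), exp(-3*t)]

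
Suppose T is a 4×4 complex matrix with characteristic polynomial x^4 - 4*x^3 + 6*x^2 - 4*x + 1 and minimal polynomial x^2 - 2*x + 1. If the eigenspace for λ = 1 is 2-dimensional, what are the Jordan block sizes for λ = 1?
Block sizes for λ = 1: [2, 2]

Step 1 — from the characteristic polynomial, algebraic multiplicity of λ = 1 is 4. From dim ker(T − (1)·I) = 2, there are exactly 2 Jordan blocks for λ = 1.
Step 2 — from the minimal polynomial, the factor (x − 1)^2 tells us the largest block for λ = 1 has size 2.
Step 3 — with total size 4, 2 blocks, and largest block 2, the block sizes (in nonincreasing order) are [2, 2].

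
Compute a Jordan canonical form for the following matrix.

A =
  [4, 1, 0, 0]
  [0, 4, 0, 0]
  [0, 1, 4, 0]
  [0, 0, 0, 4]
J_2(4) ⊕ J_1(4) ⊕ J_1(4)

The characteristic polynomial is
  det(x·I − A) = x^4 - 16*x^3 + 96*x^2 - 256*x + 256 = (x - 4)^4

Eigenvalues and multiplicities (the geometric multiplicity of λ is n − rank(A − λI), which equals the number of Jordan blocks for λ):
  λ = 4: algebraic multiplicity = 4, geometric multiplicity = 3

Determining the block sizes for each eigenvalue:
  λ = 4: 3 blocks summing to 4 forces exactly one block of size 2 and the rest size 1 → block sizes [2, 1, 1]

Assembling the blocks gives a Jordan form
J =
  [4, 1, 0, 0]
  [0, 4, 0, 0]
  [0, 0, 4, 0]
  [0, 0, 0, 4]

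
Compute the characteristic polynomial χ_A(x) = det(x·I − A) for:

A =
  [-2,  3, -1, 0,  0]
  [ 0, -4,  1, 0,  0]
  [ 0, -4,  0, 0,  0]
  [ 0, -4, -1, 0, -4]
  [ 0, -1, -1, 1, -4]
x^5 + 10*x^4 + 40*x^3 + 80*x^2 + 80*x + 32

Expanding det(x·I − A) (e.g. by cofactor expansion or by noting that A is similar to its Jordan form J, which has the same characteristic polynomial as A) gives
  χ_A(x) = x^5 + 10*x^4 + 40*x^3 + 80*x^2 + 80*x + 32
which factors as (x + 2)^5. The eigenvalues (with algebraic multiplicities) are λ = -2 with multiplicity 5.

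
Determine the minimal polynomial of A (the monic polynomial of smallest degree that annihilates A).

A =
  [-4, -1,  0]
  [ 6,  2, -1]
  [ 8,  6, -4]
x^3 + 6*x^2 + 12*x + 8

The characteristic polynomial is χ_A(x) = (x + 2)^3, so the eigenvalues are known. The minimal polynomial is
  m_A(x) = Π_λ (x − λ)^{k_λ}
where k_λ is the size of the *largest* Jordan block for λ (equivalently, the smallest k with (A − λI)^k v = 0 for every generalised eigenvector v of λ).

  λ = -2: largest Jordan block has size 3, contributing (x + 2)^3

So m_A(x) = (x + 2)^3 = x^3 + 6*x^2 + 12*x + 8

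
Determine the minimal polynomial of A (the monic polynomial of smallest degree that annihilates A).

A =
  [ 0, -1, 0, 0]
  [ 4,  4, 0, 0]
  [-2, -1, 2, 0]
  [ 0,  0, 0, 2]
x^2 - 4*x + 4

The characteristic polynomial is χ_A(x) = (x - 2)^4, so the eigenvalues are known. The minimal polynomial is
  m_A(x) = Π_λ (x − λ)^{k_λ}
where k_λ is the size of the *largest* Jordan block for λ (equivalently, the smallest k with (A − λI)^k v = 0 for every generalised eigenvector v of λ).

  λ = 2: largest Jordan block has size 2, contributing (x − 2)^2

So m_A(x) = (x - 2)^2 = x^2 - 4*x + 4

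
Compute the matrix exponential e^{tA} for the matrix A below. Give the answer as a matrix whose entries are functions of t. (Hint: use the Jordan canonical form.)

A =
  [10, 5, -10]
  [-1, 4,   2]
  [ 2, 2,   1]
e^{tA} =
  [5*t*exp(5*t) + exp(5*t), 5*t*exp(5*t), -10*t*exp(5*t)]
  [-t*exp(5*t), -t*exp(5*t) + exp(5*t), 2*t*exp(5*t)]
  [2*t*exp(5*t), 2*t*exp(5*t), -4*t*exp(5*t) + exp(5*t)]

Strategy: write A = P · J · P⁻¹ where J is a Jordan canonical form, so e^{tA} = P · e^{tJ} · P⁻¹, and e^{tJ} can be computed block-by-block.

A has Jordan form
J =
  [5, 1, 0]
  [0, 5, 0]
  [0, 0, 5]
(up to reordering of blocks).

Per-block formulas:
  For a 1×1 block at λ = 5: exp(t · [5]) = [e^(5t)].
  For a 2×2 Jordan block J_2(5): exp(t · J_2(5)) = e^(5t)·(I + t·N), where N is the 2×2 nilpotent shift.

After assembling e^{tJ} and conjugating by P, we get:

e^{tA} =
  [5*t*exp(5*t) + exp(5*t), 5*t*exp(5*t), -10*t*exp(5*t)]
  [-t*exp(5*t), -t*exp(5*t) + exp(5*t), 2*t*exp(5*t)]
  [2*t*exp(5*t), 2*t*exp(5*t), -4*t*exp(5*t) + exp(5*t)]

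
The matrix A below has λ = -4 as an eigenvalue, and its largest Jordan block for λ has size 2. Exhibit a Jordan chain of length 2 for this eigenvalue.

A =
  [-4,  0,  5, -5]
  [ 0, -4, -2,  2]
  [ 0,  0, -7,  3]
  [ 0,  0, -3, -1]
A Jordan chain for λ = -4 of length 2:
v_1 = (5, -2, -3, -3)ᵀ
v_2 = (0, 0, 1, 0)ᵀ

Let N = A − (-4)·I. We want v_2 with N^2 v_2 = 0 but N^1 v_2 ≠ 0; then v_{j-1} := N · v_j for j = 2, …, 2.

Pick v_2 = (0, 0, 1, 0)ᵀ.
Then v_1 = N · v_2 = (5, -2, -3, -3)ᵀ.

Sanity check: (A − (-4)·I) v_1 = (0, 0, 0, 0)ᵀ = 0. ✓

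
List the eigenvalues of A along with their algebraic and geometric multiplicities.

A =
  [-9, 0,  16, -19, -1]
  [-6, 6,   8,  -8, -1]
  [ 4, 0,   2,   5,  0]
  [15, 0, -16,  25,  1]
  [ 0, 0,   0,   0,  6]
λ = 6: alg = 5, geom = 2

Step 1 — factor the characteristic polynomial to read off the algebraic multiplicities:
  χ_A(x) = (x - 6)^5

Step 2 — compute geometric multiplicities via the rank-nullity identity g(λ) = n − rank(A − λI):
  rank(A − (6)·I) = 3, so dim ker(A − (6)·I) = n − 3 = 2

Summary:
  λ = 6: algebraic multiplicity = 5, geometric multiplicity = 2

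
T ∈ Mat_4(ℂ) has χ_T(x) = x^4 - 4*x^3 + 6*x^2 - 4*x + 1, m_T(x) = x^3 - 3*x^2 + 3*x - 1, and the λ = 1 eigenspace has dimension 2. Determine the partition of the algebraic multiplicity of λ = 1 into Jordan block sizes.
Block sizes for λ = 1: [3, 1]

Step 1 — from the characteristic polynomial, algebraic multiplicity of λ = 1 is 4. From dim ker(T − (1)·I) = 2, there are exactly 2 Jordan blocks for λ = 1.
Step 2 — from the minimal polynomial, the factor (x − 1)^3 tells us the largest block for λ = 1 has size 3.
Step 3 — with total size 4, 2 blocks, and largest block 3, the block sizes (in nonincreasing order) are [3, 1].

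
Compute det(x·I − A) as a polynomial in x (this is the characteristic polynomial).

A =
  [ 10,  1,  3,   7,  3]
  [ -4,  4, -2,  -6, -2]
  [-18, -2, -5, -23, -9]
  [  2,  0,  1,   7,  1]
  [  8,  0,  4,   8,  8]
x^5 - 24*x^4 + 228*x^3 - 1072*x^2 + 2496*x - 2304

Expanding det(x·I − A) (e.g. by cofactor expansion or by noting that A is similar to its Jordan form J, which has the same characteristic polynomial as A) gives
  χ_A(x) = x^5 - 24*x^4 + 228*x^3 - 1072*x^2 + 2496*x - 2304
which factors as (x - 6)^2*(x - 4)^3. The eigenvalues (with algebraic multiplicities) are λ = 4 with multiplicity 3, λ = 6 with multiplicity 2.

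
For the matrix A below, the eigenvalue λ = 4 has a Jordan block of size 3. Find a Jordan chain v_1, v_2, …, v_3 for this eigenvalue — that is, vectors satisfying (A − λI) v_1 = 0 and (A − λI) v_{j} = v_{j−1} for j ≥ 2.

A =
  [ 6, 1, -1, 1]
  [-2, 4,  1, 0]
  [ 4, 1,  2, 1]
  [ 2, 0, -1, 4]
A Jordan chain for λ = 4 of length 3:
v_1 = (1, -1, 2, 1)ᵀ
v_2 = (1, 0, 1, 0)ᵀ
v_3 = (0, 1, 0, 0)ᵀ

Let N = A − (4)·I. We want v_3 with N^3 v_3 = 0 but N^2 v_3 ≠ 0; then v_{j-1} := N · v_j for j = 3, …, 2.

Pick v_3 = (0, 1, 0, 0)ᵀ.
Then v_2 = N · v_3 = (1, 0, 1, 0)ᵀ.
Then v_1 = N · v_2 = (1, -1, 2, 1)ᵀ.

Sanity check: (A − (4)·I) v_1 = (0, 0, 0, 0)ᵀ = 0. ✓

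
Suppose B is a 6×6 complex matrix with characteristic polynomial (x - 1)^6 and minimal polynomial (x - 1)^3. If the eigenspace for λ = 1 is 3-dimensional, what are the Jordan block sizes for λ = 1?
Block sizes for λ = 1: [3, 2, 1]

Step 1 — from the characteristic polynomial, algebraic multiplicity of λ = 1 is 6. From dim ker(B − (1)·I) = 3, there are exactly 3 Jordan blocks for λ = 1.
Step 2 — from the minimal polynomial, the factor (x − 1)^3 tells us the largest block for λ = 1 has size 3.
Step 3 — with total size 6, 3 blocks, and largest block 3, the block sizes (in nonincreasing order) are [3, 2, 1].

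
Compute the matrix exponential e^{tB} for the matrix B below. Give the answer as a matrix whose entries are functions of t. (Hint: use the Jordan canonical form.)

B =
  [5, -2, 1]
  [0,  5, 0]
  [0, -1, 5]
e^{tB} =
  [exp(5*t), -t^2*exp(5*t)/2 - 2*t*exp(5*t), t*exp(5*t)]
  [0, exp(5*t), 0]
  [0, -t*exp(5*t), exp(5*t)]

Strategy: write B = P · J · P⁻¹ where J is a Jordan canonical form, so e^{tB} = P · e^{tJ} · P⁻¹, and e^{tJ} can be computed block-by-block.

B has Jordan form
J =
  [5, 1, 0]
  [0, 5, 1]
  [0, 0, 5]
(up to reordering of blocks).

Per-block formulas:
  For a 3×3 Jordan block J_3(5): exp(t · J_3(5)) = e^(5t)·(I + t·N + (t^2/2)·N^2), where N is the 3×3 nilpotent shift.

After assembling e^{tJ} and conjugating by P, we get:

e^{tB} =
  [exp(5*t), -t^2*exp(5*t)/2 - 2*t*exp(5*t), t*exp(5*t)]
  [0, exp(5*t), 0]
  [0, -t*exp(5*t), exp(5*t)]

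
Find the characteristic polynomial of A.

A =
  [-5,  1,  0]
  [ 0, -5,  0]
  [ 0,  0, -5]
x^3 + 15*x^2 + 75*x + 125

Expanding det(x·I − A) (e.g. by cofactor expansion or by noting that A is similar to its Jordan form J, which has the same characteristic polynomial as A) gives
  χ_A(x) = x^3 + 15*x^2 + 75*x + 125
which factors as (x + 5)^3. The eigenvalues (with algebraic multiplicities) are λ = -5 with multiplicity 3.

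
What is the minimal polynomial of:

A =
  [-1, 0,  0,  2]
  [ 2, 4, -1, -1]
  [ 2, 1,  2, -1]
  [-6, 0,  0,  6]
x^3 - 8*x^2 + 21*x - 18

The characteristic polynomial is χ_A(x) = (x - 3)^3*(x - 2), so the eigenvalues are known. The minimal polynomial is
  m_A(x) = Π_λ (x − λ)^{k_λ}
where k_λ is the size of the *largest* Jordan block for λ (equivalently, the smallest k with (A − λI)^k v = 0 for every generalised eigenvector v of λ).

  λ = 2: largest Jordan block has size 1, contributing (x − 2)
  λ = 3: largest Jordan block has size 2, contributing (x − 3)^2

So m_A(x) = (x - 3)^2*(x - 2) = x^3 - 8*x^2 + 21*x - 18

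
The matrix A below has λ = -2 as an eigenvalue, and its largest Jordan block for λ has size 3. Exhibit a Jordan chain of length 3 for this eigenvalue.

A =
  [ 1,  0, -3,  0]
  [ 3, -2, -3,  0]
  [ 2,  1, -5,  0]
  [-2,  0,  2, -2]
A Jordan chain for λ = -2 of length 3:
v_1 = (3, 3, 3, -2)ᵀ
v_2 = (3, 3, 2, -2)ᵀ
v_3 = (1, 0, 0, 0)ᵀ

Let N = A − (-2)·I. We want v_3 with N^3 v_3 = 0 but N^2 v_3 ≠ 0; then v_{j-1} := N · v_j for j = 3, …, 2.

Pick v_3 = (1, 0, 0, 0)ᵀ.
Then v_2 = N · v_3 = (3, 3, 2, -2)ᵀ.
Then v_1 = N · v_2 = (3, 3, 3, -2)ᵀ.

Sanity check: (A − (-2)·I) v_1 = (0, 0, 0, 0)ᵀ = 0. ✓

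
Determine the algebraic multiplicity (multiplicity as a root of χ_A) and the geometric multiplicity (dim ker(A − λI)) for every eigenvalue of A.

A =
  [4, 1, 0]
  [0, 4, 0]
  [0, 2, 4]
λ = 4: alg = 3, geom = 2

Step 1 — factor the characteristic polynomial to read off the algebraic multiplicities:
  χ_A(x) = (x - 4)^3

Step 2 — compute geometric multiplicities via the rank-nullity identity g(λ) = n − rank(A − λI):
  rank(A − (4)·I) = 1, so dim ker(A − (4)·I) = n − 1 = 2

Summary:
  λ = 4: algebraic multiplicity = 3, geometric multiplicity = 2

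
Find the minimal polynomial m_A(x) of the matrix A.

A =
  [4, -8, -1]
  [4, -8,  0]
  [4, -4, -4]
x^3 + 8*x^2 + 20*x + 16

The characteristic polynomial is χ_A(x) = (x + 2)^2*(x + 4), so the eigenvalues are known. The minimal polynomial is
  m_A(x) = Π_λ (x − λ)^{k_λ}
where k_λ is the size of the *largest* Jordan block for λ (equivalently, the smallest k with (A − λI)^k v = 0 for every generalised eigenvector v of λ).

  λ = -4: largest Jordan block has size 1, contributing (x + 4)
  λ = -2: largest Jordan block has size 2, contributing (x + 2)^2

So m_A(x) = (x + 2)^2*(x + 4) = x^3 + 8*x^2 + 20*x + 16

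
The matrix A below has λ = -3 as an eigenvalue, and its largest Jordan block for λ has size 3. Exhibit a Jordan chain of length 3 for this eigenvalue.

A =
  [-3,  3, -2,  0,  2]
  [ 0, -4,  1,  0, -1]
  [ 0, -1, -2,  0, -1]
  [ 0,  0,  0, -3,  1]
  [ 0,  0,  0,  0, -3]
A Jordan chain for λ = -3 of length 3:
v_1 = (-1, 0, 0, 0, 0)ᵀ
v_2 = (3, -1, -1, 0, 0)ᵀ
v_3 = (0, 1, 0, 0, 0)ᵀ

Let N = A − (-3)·I. We want v_3 with N^3 v_3 = 0 but N^2 v_3 ≠ 0; then v_{j-1} := N · v_j for j = 3, …, 2.

Pick v_3 = (0, 1, 0, 0, 0)ᵀ.
Then v_2 = N · v_3 = (3, -1, -1, 0, 0)ᵀ.
Then v_1 = N · v_2 = (-1, 0, 0, 0, 0)ᵀ.

Sanity check: (A − (-3)·I) v_1 = (0, 0, 0, 0, 0)ᵀ = 0. ✓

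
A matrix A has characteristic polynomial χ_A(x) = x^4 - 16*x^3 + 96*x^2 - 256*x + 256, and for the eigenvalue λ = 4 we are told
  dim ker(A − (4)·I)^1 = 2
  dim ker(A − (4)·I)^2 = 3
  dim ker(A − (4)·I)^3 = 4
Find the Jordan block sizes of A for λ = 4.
Block sizes for λ = 4: [3, 1]

From the dimensions of kernels of powers, the number of Jordan blocks of size at least j is d_j − d_{j−1} where d_j = dim ker(N^j) (with d_0 = 0). Computing the differences gives [2, 1, 1].
The number of blocks of size exactly k is (#blocks of size ≥ k) − (#blocks of size ≥ k + 1), so the partition is: 1 block(s) of size 1, 1 block(s) of size 3.
In nonincreasing order the block sizes are [3, 1].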